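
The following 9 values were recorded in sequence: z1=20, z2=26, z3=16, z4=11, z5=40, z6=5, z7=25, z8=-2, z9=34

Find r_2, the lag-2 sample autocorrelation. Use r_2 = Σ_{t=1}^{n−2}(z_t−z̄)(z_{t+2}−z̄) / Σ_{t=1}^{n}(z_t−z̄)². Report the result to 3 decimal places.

0.342

Mean z̄ = (20 + 26 + 16 + 11 + 40 + 5 + 25 − 2 + 34)/9 = 19.4444
Σ(z_t−z̄)(z_{t+2}−z̄) = (-1.9136) + (-55.3580) + (-70.8025) + (121.9753) + (114.1975) + (309.7531) + (80.8642) = 498.7160
Denominator Σ(z_t−z̄)² = 1460.2222
r_2 = 498.7160 / 1460.2222 = 0.342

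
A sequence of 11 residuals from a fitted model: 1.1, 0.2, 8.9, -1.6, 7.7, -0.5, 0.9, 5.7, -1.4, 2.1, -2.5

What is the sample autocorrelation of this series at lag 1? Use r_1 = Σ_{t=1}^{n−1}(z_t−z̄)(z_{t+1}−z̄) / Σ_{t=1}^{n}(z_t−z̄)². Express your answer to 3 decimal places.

Mean z̄ = (1.1 + 0.2 + 8.9 − 1.6 + 7.7 − 0.5 + 0.9 + 5.7 − 1.4 + 2.1 − 2.5)/11 = 1.8727
Numerator Σ_{t=1}^{10}(z_t−z̄)(z_{t+1}−z̄) = -84.6071
Denominator Σ(z_t−z̄)² = 149.9018
r_1 = -84.6071 / 149.9018 = -0.564

-0.564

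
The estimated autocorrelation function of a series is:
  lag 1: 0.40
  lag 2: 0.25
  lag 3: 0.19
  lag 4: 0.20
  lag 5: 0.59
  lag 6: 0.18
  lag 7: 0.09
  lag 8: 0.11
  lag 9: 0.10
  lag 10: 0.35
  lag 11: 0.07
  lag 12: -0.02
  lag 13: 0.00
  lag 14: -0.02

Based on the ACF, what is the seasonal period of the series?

The largest autocorrelation is r_5 = 0.59; the remaining lags stay at or below 0.40. The elevated value at lag 1 (0.40), dropping to 0.25 at lag 2, reflects decaying short-term dependence rather than seasonality.
The dominant spike at lag 5 indicates a seasonal period of 5.

5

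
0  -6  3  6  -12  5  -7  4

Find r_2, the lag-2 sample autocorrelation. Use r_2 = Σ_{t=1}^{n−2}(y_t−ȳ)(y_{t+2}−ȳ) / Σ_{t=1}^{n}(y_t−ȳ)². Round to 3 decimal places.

0.201

Mean ȳ = (0 − 6 + 3 + 6 − 12 + 5 − 7 + 4)/8 = -0.8750
Σ(y_t−ȳ)(y_{t+2}−ȳ) = (3.3906) + (-35.2344) + (-43.1094) + (40.3906) + (68.1406) + (28.6406) = 62.2188
Denominator Σ(y_t−ȳ)² = 308.8750
r_2 = 62.2188 / 308.8750 = 0.201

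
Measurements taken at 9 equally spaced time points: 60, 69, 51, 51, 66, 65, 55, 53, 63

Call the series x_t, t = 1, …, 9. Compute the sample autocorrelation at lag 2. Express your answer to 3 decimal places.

-0.709

Mean x̄ = (60 + 69 + 51 + 51 + 66 + 65 + 55 + 53 + 63)/9 = 59.2222
Numerator Σ_{t=1}^{7}(x_t−x̄)(x_{t+2}−x̄) = -270.5432
Denominator Σ(x_t−x̄)² = 381.5556
r_2 = -270.5432 / 381.5556 = -0.709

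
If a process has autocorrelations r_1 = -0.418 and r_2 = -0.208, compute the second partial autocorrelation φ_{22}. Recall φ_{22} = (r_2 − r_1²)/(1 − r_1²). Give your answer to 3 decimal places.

-0.464

φ_{22} = (r_2 − r_1²) / (1 − r_1²)
r_1² = (-0.418)² = 0.174724
Numerator = -0.208 − 0.1747 = -0.3827; denominator = 1 − 0.1747 = 0.8253
φ_{22} = -0.3827 / 0.8253 = -0.464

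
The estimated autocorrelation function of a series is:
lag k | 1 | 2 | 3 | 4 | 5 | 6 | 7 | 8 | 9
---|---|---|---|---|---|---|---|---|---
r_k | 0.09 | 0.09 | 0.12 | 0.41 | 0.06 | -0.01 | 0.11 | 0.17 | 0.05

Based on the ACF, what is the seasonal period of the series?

4

The largest autocorrelation is r_4 = 0.41, with a weaker echo at lag 8 (0.17); the remaining lags stay at or below 0.12.
The dominant spike at lag 4 indicates a seasonal period of 4.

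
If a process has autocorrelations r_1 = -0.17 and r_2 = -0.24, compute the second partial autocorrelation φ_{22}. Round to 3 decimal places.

φ_{22} = (r_2 − r_1²) / (1 − r_1²)
r_1² = (-0.17)² = 0.0289
Numerator = -0.24 − 0.0289 = -0.2689; denominator = 1 − 0.0289 = 0.9711
φ_{22} = -0.2689 / 0.9711 = -0.277

-0.277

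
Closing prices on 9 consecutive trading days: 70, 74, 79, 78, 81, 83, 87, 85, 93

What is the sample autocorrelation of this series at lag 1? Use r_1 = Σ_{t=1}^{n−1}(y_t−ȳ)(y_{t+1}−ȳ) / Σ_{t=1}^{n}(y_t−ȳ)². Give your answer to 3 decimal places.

0.473

Mean ȳ = (70 + 74 + 79 + 78 + 81 + 83 + 87 + 85 + 93)/9 = 81.1111
Numerator Σ_{t=1}^{8}(y_t−ȳ)(y_{t+1}−ȳ) = 180.9877
Denominator Σ(y_t−ȳ)² = 382.8889
r_1 = 180.9877 / 382.8889 = 0.473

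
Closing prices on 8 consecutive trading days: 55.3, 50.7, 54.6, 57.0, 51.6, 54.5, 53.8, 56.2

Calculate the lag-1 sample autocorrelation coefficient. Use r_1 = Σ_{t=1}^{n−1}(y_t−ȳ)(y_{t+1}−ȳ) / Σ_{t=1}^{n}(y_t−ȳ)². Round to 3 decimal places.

Mean ȳ = (55.3 + 50.7 + 54.6 + 57.0 + 51.6 + 54.5 + 53.8 + 56.2)/8 = 54.2125
Σ(y_t−ȳ)(y_{t+1}−ȳ) = (-3.8198) + (-1.3611) + (1.0802) + (-7.2823) + (-0.7511) + (-0.1186) + (-0.8198) = -13.0727
Denominator Σ(y_t−ȳ)² = 32.4688
r_1 = -13.0727 / 32.4688 = -0.403

-0.403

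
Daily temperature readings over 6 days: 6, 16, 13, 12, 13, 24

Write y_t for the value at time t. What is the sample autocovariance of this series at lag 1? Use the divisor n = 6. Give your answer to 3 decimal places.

-4.000

Mean ȳ = (6 + 16 + 13 + 12 + 13 + 24)/6 = 14.0000
Σ_{t=1}^{5}(y_t−ȳ)(y_{t+1}−ȳ) = -24.0000
γ_1 = -24.0000 / 6 = -4.000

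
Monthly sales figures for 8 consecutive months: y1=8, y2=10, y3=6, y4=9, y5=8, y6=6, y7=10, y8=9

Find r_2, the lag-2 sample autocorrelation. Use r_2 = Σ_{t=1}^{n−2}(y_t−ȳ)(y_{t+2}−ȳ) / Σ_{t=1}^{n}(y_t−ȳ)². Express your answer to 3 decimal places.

-0.079

Mean ȳ = (8 + 10 + 6 + 9 + 8 + 6 + 10 + 9)/8 = 8.2500
Σ(y_t−ȳ)(y_{t+2}−ȳ) = (0.5625) + (1.3125) + (0.5625) + (-1.6875) + (-0.4375) + (-1.6875) = -1.3750
Denominator Σ(y_t−ȳ)² = 17.5000
r_2 = -1.3750 / 17.5000 = -0.079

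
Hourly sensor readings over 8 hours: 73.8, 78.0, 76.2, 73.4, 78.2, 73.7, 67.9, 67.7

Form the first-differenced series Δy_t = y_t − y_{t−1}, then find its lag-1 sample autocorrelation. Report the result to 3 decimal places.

-0.198

First differences Δy: 4.2, -1.8, -2.8, 4.8, -4.5, -5.8, -0.2
Mean of differences = -0.8714
Numerator Σ(Δy_t−Δȳ)(Δy_{t+1}−Δȳ) = -19.8608
Denominator Σ(Δy_t−Δȳ)² = 100.3743
r_1(Δy) = -19.8608 / 100.3743 = -0.198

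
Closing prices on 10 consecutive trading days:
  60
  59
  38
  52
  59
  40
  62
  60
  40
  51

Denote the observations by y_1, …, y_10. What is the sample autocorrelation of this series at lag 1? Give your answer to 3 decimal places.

Mean ȳ = (60 + 59 + 38 + 52 + 59 + 40 + 62 + 60 + 40 + 51)/10 = 52.1000
Numerator Σ_{t=1}^{9}(y_t−ȳ)(y_{t+1}−ȳ) = -249.4100
Denominator Σ(y_t−ȳ)² = 810.9000
r_1 = -249.4100 / 810.9000 = -0.308

-0.308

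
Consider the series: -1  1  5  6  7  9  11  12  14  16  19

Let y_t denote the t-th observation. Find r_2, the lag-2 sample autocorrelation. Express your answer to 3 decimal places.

0.392

Mean ȳ = (-1 + 1 + 5 + 6 + 7 + 9 + 11 + 12 + 14 + 16 + 19)/11 = 9.0000
Numerator Σ_{t=1}^{9}(y_t−ȳ)(y_{t+2}−ȳ) = 149.0000
Denominator Σ(y_t−ȳ)² = 380.0000
r_2 = 149.0000 / 380.0000 = 0.392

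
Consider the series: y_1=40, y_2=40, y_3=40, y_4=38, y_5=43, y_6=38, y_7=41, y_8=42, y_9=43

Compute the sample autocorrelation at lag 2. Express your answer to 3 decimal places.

0.191

Mean ȳ = (40 + 40 + 40 + 38 + 43 + 38 + 41 + 42 + 43)/9 = 40.5556
Numerator Σ_{t=1}^{7}(y_t−ȳ)(y_{t+2}−ȳ) = 5.3827
Denominator Σ(y_t−ȳ)² = 28.2222
r_2 = 5.3827 / 28.2222 = 0.191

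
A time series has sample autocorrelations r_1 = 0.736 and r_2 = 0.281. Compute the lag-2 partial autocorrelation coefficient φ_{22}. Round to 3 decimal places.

φ_{22} = (r_2 − r_1²) / (1 − r_1²)
r_1² = (0.736)² = 0.541696
Numerator = 0.281 − 0.5417 = -0.2607; denominator = 1 − 0.5417 = 0.4583
φ_{22} = -0.2607 / 0.4583 = -0.569

-0.569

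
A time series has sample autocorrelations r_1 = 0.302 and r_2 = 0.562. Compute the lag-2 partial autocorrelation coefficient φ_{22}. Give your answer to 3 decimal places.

φ_{22} = (r_2 − r_1²) / (1 − r_1²)
r_1² = (0.302)² = 0.091204
Numerator = 0.562 − 0.0912 = 0.4708; denominator = 1 − 0.0912 = 0.9088
φ_{22} = 0.4708 / 0.9088 = 0.518

0.518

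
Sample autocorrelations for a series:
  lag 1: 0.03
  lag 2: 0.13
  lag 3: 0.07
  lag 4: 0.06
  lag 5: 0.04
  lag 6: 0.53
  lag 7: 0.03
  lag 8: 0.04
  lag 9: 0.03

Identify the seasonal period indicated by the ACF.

6

The largest autocorrelation is r_6 = 0.53; the remaining lags stay at or below 0.13.
The dominant spike at lag 6 indicates a seasonal period of 6.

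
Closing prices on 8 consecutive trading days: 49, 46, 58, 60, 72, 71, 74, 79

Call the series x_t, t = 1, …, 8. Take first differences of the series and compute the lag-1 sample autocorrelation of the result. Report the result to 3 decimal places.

First differences Δx: -3, 12, 2, 12, -1, 3, 5
Mean of differences = 4.2857
Numerator Σ(Δx_t−Δx̄)(Δx_{t+1}−Δx̄) = -126.3673
Denominator Σ(Δx_t−Δx̄)² = 207.4286
r_1(Δx) = -126.3673 / 207.4286 = -0.609

-0.609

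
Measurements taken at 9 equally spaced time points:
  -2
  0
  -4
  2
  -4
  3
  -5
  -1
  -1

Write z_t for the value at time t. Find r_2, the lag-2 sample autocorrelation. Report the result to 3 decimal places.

Mean z̄ = (-2 + 0 − 4 + 2 − 4 + 3 − 5 − 1 − 1)/9 = -1.3333
Numerator Σ_{t=1}^{7}(z_t−z̄)(z_{t+2}−z̄) = 37.7778
Denominator Σ(z_t−z̄)² = 60.0000
r_2 = 37.7778 / 60.0000 = 0.630

0.630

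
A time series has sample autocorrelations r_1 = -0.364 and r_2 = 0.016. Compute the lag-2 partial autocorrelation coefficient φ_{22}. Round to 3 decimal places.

-0.134

φ_{22} = (r_2 − r_1²) / (1 − r_1²)
r_1² = (-0.364)² = 0.132496
Numerator = 0.016 − 0.1325 = -0.1165; denominator = 1 − 0.1325 = 0.8675
φ_{22} = -0.1165 / 0.8675 = -0.134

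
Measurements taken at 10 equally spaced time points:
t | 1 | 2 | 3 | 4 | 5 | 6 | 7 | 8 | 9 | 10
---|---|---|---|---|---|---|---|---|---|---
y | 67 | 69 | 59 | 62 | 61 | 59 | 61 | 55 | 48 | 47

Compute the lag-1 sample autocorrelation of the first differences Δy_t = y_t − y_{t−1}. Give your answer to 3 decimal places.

-0.426

First differences Δy: 2, -10, 3, -1, -2, 2, -6, -7, -1
Mean of differences = -2.2222
Numerator Σ(Δy_t−Δȳ)(Δy_{t+1}−Δȳ) = -69.6049
Denominator Σ(Δy_t−Δȳ)² = 163.5556
r_1(Δy) = -69.6049 / 163.5556 = -0.426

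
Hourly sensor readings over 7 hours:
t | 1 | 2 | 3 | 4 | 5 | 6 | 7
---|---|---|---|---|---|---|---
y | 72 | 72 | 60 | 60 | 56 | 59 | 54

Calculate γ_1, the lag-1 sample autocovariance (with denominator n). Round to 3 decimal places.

19.650

Mean ȳ = (72 + 72 + 60 + 60 + 56 + 59 + 54)/7 = 61.8571
Deviations: 10.1429, 10.1429, -1.8571, -1.8571, -5.8571, -2.8571, -7.8571
Σ_{t=1}^{6}(y_t−ȳ)(y_{t+1}−ȳ) = 137.5510
γ_1 = 137.5510 / 7 = 19.650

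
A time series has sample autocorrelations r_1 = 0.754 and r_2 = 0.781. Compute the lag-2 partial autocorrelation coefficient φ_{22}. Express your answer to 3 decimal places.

φ_{22} = (r_2 − r_1²) / (1 − r_1²)
r_1² = (0.754)² = 0.568516
Numerator = 0.781 − 0.5685 = 0.2125; denominator = 1 − 0.5685 = 0.4315
φ_{22} = 0.2125 / 0.4315 = 0.492

0.492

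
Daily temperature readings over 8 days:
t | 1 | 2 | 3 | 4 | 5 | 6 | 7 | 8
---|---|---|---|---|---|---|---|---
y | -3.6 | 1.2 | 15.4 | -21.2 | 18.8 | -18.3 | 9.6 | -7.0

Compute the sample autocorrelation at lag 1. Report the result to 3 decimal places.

Mean ȳ = (-3.6 + 1.2 + 15.4 − 21.2 + 18.8 − 18.3 + 9.6 − 7.0)/8 = -0.6375
Deviations from mean: -2.9625, 1.8375, 16.0375, -20.5625, 19.4375, -17.6625, 10.2375, -6.3625
Σ(y_t−ȳ)(y_{t+1}−ȳ) = (-5.4436) + (29.4689) + (-329.7711) + (-399.6836) + (-343.3148) + (-180.8198) + (-65.1361) = -1294.7002
Denominator Σ(y_t−ȳ)² = 1527.2388
r_1 = -1294.7002 / 1527.2388 = -0.848

-0.848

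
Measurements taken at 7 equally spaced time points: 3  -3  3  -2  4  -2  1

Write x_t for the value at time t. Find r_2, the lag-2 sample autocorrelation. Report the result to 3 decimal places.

Mean x̄ = (3 − 3 + 3 − 2 + 4 − 2 + 1)/7 = 0.5714
Numerator Σ_{t=1}^{5}(x_t−x̄)(x_{t+2}−x̄) = 31.4898
Denominator Σ(x_t−x̄)² = 49.7143
r_2 = 31.4898 / 49.7143 = 0.633

0.633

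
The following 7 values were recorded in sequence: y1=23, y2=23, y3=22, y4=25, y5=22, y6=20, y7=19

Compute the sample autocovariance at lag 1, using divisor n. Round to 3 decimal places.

Mean ȳ = (23 + 23 + 22 + 25 + 22 + 20 + 19)/7 = 22.0000
Deviations: 1.0000, 1.0000, 0.0000, 3.0000, 0.0000, -2.0000, -3.0000
Σ_{t=1}^{6}(y_t−ȳ)(y_{t+1}−ȳ) = 7.0000
γ_1 = 7.0000 / 7 = 1.000

1.000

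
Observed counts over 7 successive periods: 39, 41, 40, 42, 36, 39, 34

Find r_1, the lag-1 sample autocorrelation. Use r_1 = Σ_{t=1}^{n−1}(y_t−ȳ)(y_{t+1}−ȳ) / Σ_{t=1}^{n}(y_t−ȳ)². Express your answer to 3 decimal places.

Mean ȳ = (39 + 41 + 40 + 42 + 36 + 39 + 34)/7 = 38.7143
Deviations from mean: 0.2857, 2.2857, 1.2857, 3.2857, -2.7143, 0.2857, -4.7143
Numerator Σ_{t=1}^{6}(y_t−ȳ)(y_{t+1}−ȳ) = -3.2245
Denominator Σ(y_t−ȳ)² = 47.4286
r_1 = -3.2245 / 47.4286 = -0.068

-0.068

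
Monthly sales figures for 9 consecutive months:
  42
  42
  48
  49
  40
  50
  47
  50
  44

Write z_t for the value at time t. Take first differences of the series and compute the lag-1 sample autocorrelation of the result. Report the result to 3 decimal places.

First differences Δz: 0, 6, 1, -9, 10, -3, 3, -6
Mean of differences = 0.2500
Numerator Σ(Δz_t−Δz̄)(Δz_{t+1}−Δz̄) = -152.0625
Denominator Σ(Δz_t−Δz̄)² = 271.5000
r_1(Δz) = -152.0625 / 271.5000 = -0.560

-0.560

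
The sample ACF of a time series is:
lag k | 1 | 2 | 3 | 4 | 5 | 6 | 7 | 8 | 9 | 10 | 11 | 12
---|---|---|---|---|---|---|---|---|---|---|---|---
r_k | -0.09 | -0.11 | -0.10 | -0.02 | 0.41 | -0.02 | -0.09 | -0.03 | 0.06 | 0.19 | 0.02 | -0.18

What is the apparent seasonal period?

5

The largest autocorrelation is r_5 = 0.41, with a weaker echo at lag 10 (0.19); the remaining lags stay at or below 0.06.
The dominant spike at lag 5 indicates a seasonal period of 5.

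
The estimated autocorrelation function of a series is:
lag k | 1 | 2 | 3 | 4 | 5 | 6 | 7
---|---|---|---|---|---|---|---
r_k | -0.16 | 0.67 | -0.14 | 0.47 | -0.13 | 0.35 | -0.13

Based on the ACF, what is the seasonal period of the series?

The largest autocorrelation is r_2 = 0.67, with weaker echoes at lags 4 (0.47) and 6 (0.35); the remaining lags stay at or below -0.13.
The dominant spike at lag 2 indicates a seasonal period of 2.

2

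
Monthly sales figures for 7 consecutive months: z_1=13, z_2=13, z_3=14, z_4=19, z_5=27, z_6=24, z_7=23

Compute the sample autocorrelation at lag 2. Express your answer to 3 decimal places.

Mean z̄ = (13 + 13 + 14 + 19 + 27 + 24 + 23)/7 = 19.0000
Deviations from mean: -6.0000, -6.0000, -5.0000, 0.0000, 8.0000, 5.0000, 4.0000
Σ(z_t−z̄)(z_{t+2}−z̄) = (30.0000) + (0.0000) + (-40.0000) + (0.0000) + (32.0000) = 22.0000
Denominator Σ(z_t−z̄)² = 202.0000
r_2 = 22.0000 / 202.0000 = 0.109

0.109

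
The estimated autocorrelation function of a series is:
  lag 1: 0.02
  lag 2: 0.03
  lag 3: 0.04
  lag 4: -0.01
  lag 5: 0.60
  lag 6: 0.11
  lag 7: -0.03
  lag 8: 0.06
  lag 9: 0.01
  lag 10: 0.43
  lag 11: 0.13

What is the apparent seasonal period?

The largest autocorrelation is r_5 = 0.60, with a weaker echo at lag 10 (0.43); the remaining lags stay at or below 0.13.
The dominant spike at lag 5 indicates a seasonal period of 5.

5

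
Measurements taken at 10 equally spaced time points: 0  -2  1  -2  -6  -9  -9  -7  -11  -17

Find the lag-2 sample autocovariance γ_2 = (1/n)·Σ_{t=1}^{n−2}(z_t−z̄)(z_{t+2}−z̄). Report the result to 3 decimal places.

Mean z̄ = (0 − 2 + 1 − 2 − 6 − 9 − 9 − 7 − 11 − 17)/10 = -6.2000
Σ_{t=1}^{8}(z_t−z̄)(z_{t+2}−z̄) = 75.7200
γ_2 = 75.7200 / 10 = 7.572

7.572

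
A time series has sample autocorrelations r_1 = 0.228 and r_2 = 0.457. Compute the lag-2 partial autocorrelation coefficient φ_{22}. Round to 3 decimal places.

φ_{22} = (r_2 − r_1²) / (1 − r_1²)
r_1² = (0.228)² = 0.051984
Numerator = 0.457 − 0.0520 = 0.4050; denominator = 1 − 0.0520 = 0.9480
φ_{22} = 0.4050 / 0.9480 = 0.427

0.427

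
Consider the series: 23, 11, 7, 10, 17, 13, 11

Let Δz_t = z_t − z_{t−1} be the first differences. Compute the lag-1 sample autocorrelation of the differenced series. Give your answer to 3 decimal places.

0.173

First differences Δz: -12, -4, 3, 7, -4, -2
Mean of differences = -2.0000
Numerator Σ(Δz_t−Δz̄)(Δz_{t+1}−Δz̄) = 37.0000
Denominator Σ(Δz_t−Δz̄)² = 214.0000
r_1(Δz) = 37.0000 / 214.0000 = 0.173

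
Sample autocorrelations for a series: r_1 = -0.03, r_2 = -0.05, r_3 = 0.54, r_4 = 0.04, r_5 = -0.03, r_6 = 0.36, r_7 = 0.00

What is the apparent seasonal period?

3

The largest autocorrelation is r_3 = 0.54, with a weaker echo at lag 6 (0.36); the remaining lags stay at or below 0.04.
The dominant spike at lag 3 indicates a seasonal period of 3.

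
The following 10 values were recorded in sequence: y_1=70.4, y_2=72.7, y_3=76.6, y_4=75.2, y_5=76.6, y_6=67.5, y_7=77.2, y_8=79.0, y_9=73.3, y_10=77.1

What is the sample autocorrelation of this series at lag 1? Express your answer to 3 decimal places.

Mean ȳ = (70.4 + 72.7 + 76.6 + 75.2 + 76.6 + 67.5 + 77.2 + 79.0 + 73.3 + 77.1)/10 = 74.5600
Numerator Σ_{t=1}^{9}(y_t−ȳ)(y_{t+1}−ȳ) = -23.5596
Denominator Σ(y_t−ȳ)² = 114.0640
r_1 = -23.5596 / 114.0640 = -0.207

-0.207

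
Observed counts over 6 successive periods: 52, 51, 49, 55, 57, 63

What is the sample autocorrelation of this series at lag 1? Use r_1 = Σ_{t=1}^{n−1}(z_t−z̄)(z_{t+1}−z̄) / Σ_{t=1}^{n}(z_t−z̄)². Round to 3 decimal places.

Mean z̄ = (52 + 51 + 49 + 55 + 57 + 63)/6 = 54.5000
Deviations from mean: -2.5000, -3.5000, -5.5000, 0.5000, 2.5000, 8.5000
Numerator Σ_{t=1}^{5}(z_t−z̄)(z_{t+1}−z̄) = 47.7500
Denominator Σ(z_t−z̄)² = 127.5000
r_1 = 47.7500 / 127.5000 = 0.375

0.375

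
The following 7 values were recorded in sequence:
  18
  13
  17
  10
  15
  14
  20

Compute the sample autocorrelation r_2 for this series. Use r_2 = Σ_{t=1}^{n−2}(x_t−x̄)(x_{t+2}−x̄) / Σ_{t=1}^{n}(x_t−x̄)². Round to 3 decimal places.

0.322

Mean x̄ = (18 + 13 + 17 + 10 + 15 + 14 + 20)/7 = 15.2857
Deviations from mean: 2.7143, -2.2857, 1.7143, -5.2857, -0.2857, -1.2857, 4.7143
Numerator Σ_{t=1}^{5}(x_t−x̄)(x_{t+2}−x̄) = 21.6939
Denominator Σ(x_t−x̄)² = 67.4286
r_2 = 21.6939 / 67.4286 = 0.322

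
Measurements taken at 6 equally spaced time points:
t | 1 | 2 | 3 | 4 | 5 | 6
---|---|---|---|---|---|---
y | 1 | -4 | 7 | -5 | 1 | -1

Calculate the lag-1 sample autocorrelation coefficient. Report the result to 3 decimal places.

Mean ȳ = (1 − 4 + 7 − 5 + 1 − 1)/6 = -0.1667
Deviations from mean: 1.1667, -3.8333, 7.1667, -4.8333, 1.1667, -0.8333
Numerator Σ_{t=1}^{5}(y_t−ȳ)(y_{t+1}−ȳ) = -73.1944
Denominator Σ(y_t−ȳ)² = 92.8333
r_1 = -73.1944 / 92.8333 = -0.788

-0.788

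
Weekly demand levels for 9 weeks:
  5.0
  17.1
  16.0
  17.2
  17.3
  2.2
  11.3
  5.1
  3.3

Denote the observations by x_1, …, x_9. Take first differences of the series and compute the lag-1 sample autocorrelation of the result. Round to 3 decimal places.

First differences Δx: 12.1, -1.1, 1.2, 0.1, -15.1, 9.1, -6.2, -1.8
Mean of differences = -0.2125
Numerator Σ(Δx_t−Δx̄)(Δx_{t+1}−Δx̄) = -201.2852
Denominator Σ(Δx_t−Δx̄)² = 501.2088
r_1(Δx) = -201.2852 / 501.2088 = -0.402

-0.402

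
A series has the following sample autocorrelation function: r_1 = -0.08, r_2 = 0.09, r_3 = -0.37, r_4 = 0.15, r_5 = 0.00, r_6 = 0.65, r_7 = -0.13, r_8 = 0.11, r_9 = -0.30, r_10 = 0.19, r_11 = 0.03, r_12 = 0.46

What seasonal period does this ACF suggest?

6

The largest autocorrelation is r_6 = 0.65, with a weaker echo at lag 12 (0.46); the remaining lags stay at or below 0.19.
The dominant spike at lag 6 indicates a seasonal period of 6.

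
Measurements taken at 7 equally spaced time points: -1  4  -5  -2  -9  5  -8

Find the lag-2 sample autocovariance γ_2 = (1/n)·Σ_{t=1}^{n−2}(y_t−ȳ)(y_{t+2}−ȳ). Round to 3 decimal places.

8.140

Mean ȳ = (-1 + 4 − 5 − 2 − 9 + 5 − 8)/7 = -2.2857
Deviations: 1.2857, 6.2857, -2.7143, 0.2857, -6.7143, 7.2857, -5.7143
Σ_{t=1}^{5}(y_t−ȳ)(y_{t+2}−ȳ) = 56.9796
γ_2 = 56.9796 / 7 = 8.140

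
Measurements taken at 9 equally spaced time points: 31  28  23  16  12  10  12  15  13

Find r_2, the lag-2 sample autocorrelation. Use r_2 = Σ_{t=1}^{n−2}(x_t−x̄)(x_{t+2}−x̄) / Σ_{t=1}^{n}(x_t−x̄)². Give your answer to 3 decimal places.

0.251

Mean x̄ = (31 + 28 + 23 + 16 + 12 + 10 + 12 + 15 + 13)/9 = 17.7778
Numerator Σ_{t=1}^{7}(x_t−x̄)(x_{t+2}−x̄) = 117.1235
Denominator Σ(x_t−x̄)² = 467.5556
r_2 = 117.1235 / 467.5556 = 0.251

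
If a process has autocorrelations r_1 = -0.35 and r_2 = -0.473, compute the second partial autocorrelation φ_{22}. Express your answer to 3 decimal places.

-0.679

φ_{22} = (r_2 − r_1²) / (1 − r_1²)
r_1² = (-0.35)² = 0.1225
Numerator = -0.473 − 0.1225 = -0.5955; denominator = 1 − 0.1225 = 0.8775
φ_{22} = -0.5955 / 0.8775 = -0.679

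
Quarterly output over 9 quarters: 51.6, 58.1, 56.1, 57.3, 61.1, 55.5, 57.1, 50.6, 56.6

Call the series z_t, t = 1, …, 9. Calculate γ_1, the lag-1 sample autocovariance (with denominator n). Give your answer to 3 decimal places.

-1.617

Mean z̄ = (51.6 + 58.1 + 56.1 + 57.3 + 61.1 + 55.5 + 57.1 + 50.6 + 56.6)/9 = 56.0000
Σ_{t=1}^{8}(z_t−z̄)(z_{t+1}−z̄) = -14.5500
γ_1 = -14.5500 / 9 = -1.617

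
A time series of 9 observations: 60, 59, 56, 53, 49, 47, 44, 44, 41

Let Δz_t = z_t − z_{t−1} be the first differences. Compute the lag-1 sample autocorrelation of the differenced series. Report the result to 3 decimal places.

First differences Δz: -1, -3, -3, -4, -2, -3, 0, -3
Mean of differences = -2.3750
Numerator Σ(Δz_t−Δz̄)(Δz_{t+1}−Δz̄) = -3.2656
Denominator Σ(Δz_t−Δz̄)² = 11.8750
r_1(Δz) = -3.2656 / 11.8750 = -0.275

-0.275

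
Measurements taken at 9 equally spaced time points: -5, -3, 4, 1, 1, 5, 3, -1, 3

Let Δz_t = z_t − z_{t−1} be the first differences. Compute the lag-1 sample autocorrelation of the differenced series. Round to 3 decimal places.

First differences Δz: 2, 7, -3, 0, 4, -2, -4, 4
Mean of differences = 1.0000
Numerator Σ(Δz_t−Δz̄)(Δz_{t+1}−Δz̄) = -26.0000
Denominator Σ(Δz_t−Δz̄)² = 106.0000
r_1(Δz) = -26.0000 / 106.0000 = -0.245

-0.245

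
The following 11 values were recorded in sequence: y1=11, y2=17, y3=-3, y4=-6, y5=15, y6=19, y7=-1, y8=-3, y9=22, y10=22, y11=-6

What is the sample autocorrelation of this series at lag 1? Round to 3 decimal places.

Mean ȳ = (11 + 17 − 3 − 6 + 15 + 19 − 1 − 3 + 22 + 22 − 6)/11 = 7.9091
Numerator Σ_{t=1}^{10}(y_t−ȳ)(y_{t+1}−ȳ) = -92.0992
Denominator Σ(y_t−ȳ)² = 1366.9091
r_1 = -92.0992 / 1366.9091 = -0.067

-0.067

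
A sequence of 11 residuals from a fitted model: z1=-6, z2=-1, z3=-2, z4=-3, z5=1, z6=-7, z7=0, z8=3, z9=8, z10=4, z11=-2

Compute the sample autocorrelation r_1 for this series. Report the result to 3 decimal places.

0.279

Mean z̄ = (-6 − 1 − 2 − 3 + 1 − 7 + 0 + 3 + 8 + 4 − 2)/11 = -0.4545
Numerator Σ_{t=1}^{10}(z_t−z̄)(z_{t+1}−z̄) = 53.1570
Denominator Σ(z_t−z̄)² = 190.7273
r_1 = 53.1570 / 190.7273 = 0.279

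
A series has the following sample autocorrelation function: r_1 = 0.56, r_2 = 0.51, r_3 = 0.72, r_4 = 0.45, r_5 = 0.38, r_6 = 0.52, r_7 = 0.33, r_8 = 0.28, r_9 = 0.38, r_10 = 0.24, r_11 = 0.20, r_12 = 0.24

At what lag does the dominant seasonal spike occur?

3

The largest autocorrelation is r_3 = 0.72; the remaining lags stay at or below 0.56. The elevated value at lag 1 (0.56), dropping to 0.51 at lag 2, reflects decaying short-term dependence rather than seasonality.
The dominant spike at lag 3 indicates a seasonal period of 3.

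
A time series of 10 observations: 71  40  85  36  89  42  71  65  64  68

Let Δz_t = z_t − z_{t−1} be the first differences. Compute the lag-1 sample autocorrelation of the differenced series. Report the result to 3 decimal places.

First differences Δz: -31, 45, -49, 53, -47, 29, -6, -1, 4
Mean of differences = -0.3333
Numerator Σ(Δz_t−Δz̄)(Δz_{t+1}−Δz̄) = -10215.1111
Denominator Σ(Δz_t−Δz̄)² = 11298.0000
r_1(Δz) = -10215.1111 / 11298.0000 = -0.904

-0.904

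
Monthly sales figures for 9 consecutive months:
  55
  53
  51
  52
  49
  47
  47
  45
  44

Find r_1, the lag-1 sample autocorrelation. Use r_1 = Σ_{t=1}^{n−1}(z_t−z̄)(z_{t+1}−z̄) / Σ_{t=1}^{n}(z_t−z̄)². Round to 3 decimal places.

Mean z̄ = (55 + 53 + 51 + 52 + 49 + 47 + 47 + 45 + 44)/9 = 49.2222
Numerator Σ_{t=1}^{8}(z_t−z̄)(z_{t+1}−z̄) = 69.7284
Denominator Σ(z_t−z̄)² = 113.5556
r_1 = 69.7284 / 113.5556 = 0.614

0.614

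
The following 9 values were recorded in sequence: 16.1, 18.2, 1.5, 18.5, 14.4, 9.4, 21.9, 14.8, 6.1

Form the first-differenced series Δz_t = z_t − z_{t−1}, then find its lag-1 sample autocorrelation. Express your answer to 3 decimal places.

-0.524

First differences Δz: 2.1, -16.7, 17.0, -4.1, -5.0, 12.5, -7.1, -8.7
Mean of differences = -1.2500
Numerator Σ(Δz_t−Δz̄)(Δz_{t+1}−Δz̄) = -463.4625
Denominator Σ(Δz_t−Δz̄)² = 883.9600
r_1(Δz) = -463.4625 / 883.9600 = -0.524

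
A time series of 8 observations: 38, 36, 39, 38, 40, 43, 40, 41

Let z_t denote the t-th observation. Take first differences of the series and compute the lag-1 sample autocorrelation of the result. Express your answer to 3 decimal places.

First differences Δz: -2, 3, -1, 2, 3, -3, 1
Mean of differences = 0.4286
Numerator Σ(Δz_t−Δz̄)(Δz_{t+1}−Δz̄) = -18.8980
Denominator Σ(Δz_t−Δz̄)² = 35.7143
r_1(Δz) = -18.8980 / 35.7143 = -0.529

-0.529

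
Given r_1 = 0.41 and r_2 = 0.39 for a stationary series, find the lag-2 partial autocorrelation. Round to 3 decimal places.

0.267

φ_{22} = (r_2 − r_1²) / (1 − r_1²)
r_1² = (0.41)² = 0.1681
Numerator = 0.39 − 0.1681 = 0.2219; denominator = 1 − 0.1681 = 0.8319
φ_{22} = 0.2219 / 0.8319 = 0.267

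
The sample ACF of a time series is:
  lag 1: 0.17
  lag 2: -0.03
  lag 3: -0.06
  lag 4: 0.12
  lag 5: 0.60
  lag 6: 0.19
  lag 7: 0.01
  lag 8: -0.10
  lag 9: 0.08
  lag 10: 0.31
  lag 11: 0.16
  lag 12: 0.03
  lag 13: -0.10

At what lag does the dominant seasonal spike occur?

5

The largest autocorrelation is r_5 = 0.60, with a weaker echo at lag 10 (0.31); the remaining lags stay at or below 0.19.
The dominant spike at lag 5 indicates a seasonal period of 5.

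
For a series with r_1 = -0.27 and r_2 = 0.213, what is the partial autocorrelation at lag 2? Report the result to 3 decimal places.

φ_{22} = (r_2 − r_1²) / (1 − r_1²)
r_1² = (-0.27)² = 0.0729
Numerator = 0.213 − 0.0729 = 0.1401; denominator = 1 − 0.0729 = 0.9271
φ_{22} = 0.1401 / 0.9271 = 0.151

0.151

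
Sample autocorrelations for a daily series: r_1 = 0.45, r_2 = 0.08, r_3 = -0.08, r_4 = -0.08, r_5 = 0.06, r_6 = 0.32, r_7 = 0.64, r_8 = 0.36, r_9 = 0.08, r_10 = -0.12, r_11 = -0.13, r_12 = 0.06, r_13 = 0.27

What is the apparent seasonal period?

The largest autocorrelation is r_7 = 0.64; the remaining lags stay at or below 0.45. The elevated value at lag 1 (0.45), dropping to 0.08 at lag 2, reflects decaying short-term dependence rather than seasonality.
The dominant spike at lag 7 indicates a seasonal period of 7.

7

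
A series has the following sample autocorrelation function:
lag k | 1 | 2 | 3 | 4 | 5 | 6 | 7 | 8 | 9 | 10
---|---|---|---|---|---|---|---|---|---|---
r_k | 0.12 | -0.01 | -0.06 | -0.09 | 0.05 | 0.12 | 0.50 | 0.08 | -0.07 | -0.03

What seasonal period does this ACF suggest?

7

The largest autocorrelation is r_7 = 0.50; the remaining lags stay at or below 0.12.
The dominant spike at lag 7 indicates a seasonal period of 7.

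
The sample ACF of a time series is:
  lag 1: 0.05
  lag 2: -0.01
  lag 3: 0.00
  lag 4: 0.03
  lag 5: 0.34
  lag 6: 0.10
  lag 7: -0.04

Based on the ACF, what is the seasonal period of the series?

The largest autocorrelation is r_5 = 0.34; the remaining lags stay at or below 0.10.
The dominant spike at lag 5 indicates a seasonal period of 5.

5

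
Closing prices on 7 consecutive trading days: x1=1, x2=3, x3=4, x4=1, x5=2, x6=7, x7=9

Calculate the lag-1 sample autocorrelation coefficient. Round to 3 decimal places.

Mean x̄ = (1 + 3 + 4 + 1 + 2 + 7 + 9)/7 = 3.8571
Deviations from mean: -2.8571, -0.8571, 0.1429, -2.8571, -1.8571, 3.1429, 5.1429
Numerator Σ_{t=1}^{6}(x_t−x̄)(x_{t+1}−x̄) = 17.5510
Denominator Σ(x_t−x̄)² = 56.8571
r_1 = 17.5510 / 56.8571 = 0.309

0.309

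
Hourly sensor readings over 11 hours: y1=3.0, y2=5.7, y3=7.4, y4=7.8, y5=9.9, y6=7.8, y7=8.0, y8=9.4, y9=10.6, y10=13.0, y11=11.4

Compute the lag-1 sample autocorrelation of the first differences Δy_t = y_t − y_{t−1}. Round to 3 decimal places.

-0.191

First differences Δy: 2.7, 1.7, 0.4, 2.1, -2.1, 0.2, 1.4, 1.2, 2.4, -1.6
Mean of differences = 0.8400
Numerator Σ(Δy_t−Δȳ)(Δy_{t+1}−Δȳ) = -4.5576
Denominator Σ(Δy_t−Δȳ)² = 23.8640
r_1(Δy) = -4.5576 / 23.8640 = -0.191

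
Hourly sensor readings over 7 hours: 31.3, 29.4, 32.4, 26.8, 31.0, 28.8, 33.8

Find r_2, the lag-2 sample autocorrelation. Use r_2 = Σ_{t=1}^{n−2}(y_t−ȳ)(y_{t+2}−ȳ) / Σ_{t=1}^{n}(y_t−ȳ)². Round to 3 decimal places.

Mean ȳ = (31.3 + 29.4 + 32.4 + 26.8 + 31.0 + 28.8 + 33.8)/7 = 30.5000
Deviations from mean: 0.8000, -1.1000, 1.9000, -3.7000, 0.5000, -1.7000, 3.3000
Numerator Σ_{t=1}^{5}(y_t−ȳ)(y_{t+2}−ȳ) = 14.4800
Denominator Σ(y_t−ȳ)² = 33.1800
r_2 = 14.4800 / 33.1800 = 0.436

0.436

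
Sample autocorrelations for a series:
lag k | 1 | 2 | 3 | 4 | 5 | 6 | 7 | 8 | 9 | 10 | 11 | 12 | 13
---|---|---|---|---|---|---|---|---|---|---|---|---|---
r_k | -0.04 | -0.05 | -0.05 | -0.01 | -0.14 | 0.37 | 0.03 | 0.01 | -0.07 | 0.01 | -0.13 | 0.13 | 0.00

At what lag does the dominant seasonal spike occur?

6

The largest autocorrelation is r_6 = 0.37; the remaining lags stay at or below 0.13.
The dominant spike at lag 6 indicates a seasonal period of 6.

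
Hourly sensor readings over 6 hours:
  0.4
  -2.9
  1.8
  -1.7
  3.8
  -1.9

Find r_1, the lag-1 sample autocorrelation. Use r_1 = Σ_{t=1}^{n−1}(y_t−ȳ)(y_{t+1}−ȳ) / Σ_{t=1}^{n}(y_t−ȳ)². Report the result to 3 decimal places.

-0.705

Mean ȳ = (0.4 − 2.9 + 1.8 − 1.7 + 3.8 − 1.9)/6 = -0.0833
Σ(y_t−ȳ)(y_{t+1}−ȳ) = (-1.3614) + (-5.3047) + (-3.0447) + (-6.2781) + (-7.0547) = -23.0436
Denominator Σ(y_t−ȳ)² = 32.7083
r_1 = -23.0436 / 32.7083 = -0.705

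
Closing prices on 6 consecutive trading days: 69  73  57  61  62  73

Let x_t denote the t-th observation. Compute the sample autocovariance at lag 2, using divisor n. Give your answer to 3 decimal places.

Mean x̄ = (69 + 73 + 57 + 61 + 62 + 73)/6 = 65.8333
Deviations: 3.1667, 7.1667, -8.8333, -4.8333, -3.8333, 7.1667
Σ_{t=1}^{4}(x_t−x̄)(x_{t+2}−x̄) = -63.3889
γ_2 = -63.3889 / 6 = -10.565

-10.565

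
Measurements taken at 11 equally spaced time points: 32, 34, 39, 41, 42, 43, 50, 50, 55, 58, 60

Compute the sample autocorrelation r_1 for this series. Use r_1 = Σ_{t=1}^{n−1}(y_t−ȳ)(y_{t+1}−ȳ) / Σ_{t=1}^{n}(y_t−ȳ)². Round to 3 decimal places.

0.712

Mean ȳ = (32 + 34 + 39 + 41 + 42 + 43 + 50 + 50 + 55 + 58 + 60)/11 = 45.8182
Numerator Σ_{t=1}^{10}(y_t−ȳ)(y_{t+1}−ȳ) = 634.6033
Denominator Σ(y_t−ȳ)² = 891.6364
r_1 = 634.6033 / 891.6364 = 0.712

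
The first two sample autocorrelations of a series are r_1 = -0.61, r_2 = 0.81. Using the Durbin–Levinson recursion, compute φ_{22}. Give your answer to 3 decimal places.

0.697

φ_{22} = (r_2 − r_1²) / (1 − r_1²)
r_1² = (-0.61)² = 0.3721
Numerator = 0.81 − 0.3721 = 0.4379; denominator = 1 − 0.3721 = 0.6279
φ_{22} = 0.4379 / 0.6279 = 0.697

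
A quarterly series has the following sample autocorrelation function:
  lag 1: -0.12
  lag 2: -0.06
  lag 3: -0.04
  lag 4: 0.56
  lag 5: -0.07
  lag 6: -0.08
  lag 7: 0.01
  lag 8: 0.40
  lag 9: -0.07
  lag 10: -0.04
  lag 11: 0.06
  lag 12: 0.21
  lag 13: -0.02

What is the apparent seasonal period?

4

The largest autocorrelation is r_4 = 0.56, with weaker echoes at lags 8 (0.40) and 12 (0.21); the remaining lags stay at or below 0.06.
The dominant spike at lag 4 indicates a seasonal period of 4.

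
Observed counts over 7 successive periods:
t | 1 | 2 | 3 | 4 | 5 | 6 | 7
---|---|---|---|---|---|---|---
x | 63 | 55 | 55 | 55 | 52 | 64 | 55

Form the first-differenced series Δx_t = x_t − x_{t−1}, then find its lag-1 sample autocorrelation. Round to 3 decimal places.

First differences Δx: -8, 0, 0, -3, 12, -9
Mean of differences = -1.3333
Numerator Σ(Δx_t−Δx̄)(Δx_{t+1}−Δx̄) = -133.7778
Denominator Σ(Δx_t−Δx̄)² = 287.3333
r_1(Δx) = -133.7778 / 287.3333 = -0.466

-0.466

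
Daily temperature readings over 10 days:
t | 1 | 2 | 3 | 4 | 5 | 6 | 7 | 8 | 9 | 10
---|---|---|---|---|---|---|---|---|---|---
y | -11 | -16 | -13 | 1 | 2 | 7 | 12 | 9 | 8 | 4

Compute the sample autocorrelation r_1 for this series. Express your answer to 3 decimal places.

Mean ȳ = (-11 − 16 − 13 + 1 + 2 + 7 + 12 + 9 + 8 + 4)/10 = 0.3000
Numerator Σ_{t=1}^{9}(y_t−ȳ)(y_{t+1}−ȳ) = 679.9100
Denominator Σ(y_t−ȳ)² = 904.1000
r_1 = 679.9100 / 904.1000 = 0.752

0.752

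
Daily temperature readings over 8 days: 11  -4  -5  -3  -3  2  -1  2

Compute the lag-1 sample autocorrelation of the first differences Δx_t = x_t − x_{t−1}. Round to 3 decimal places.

First differences Δx: -15, -1, 2, 0, 5, -3, 3
Mean of differences = -1.2857
Numerator Σ(Δx_t−Δx̄)(Δx_{t+1}−Δx̄) = -8.7959
Denominator Σ(Δx_t−Δx̄)² = 261.4286
r_1(Δx) = -8.7959 / 261.4286 = -0.034

-0.034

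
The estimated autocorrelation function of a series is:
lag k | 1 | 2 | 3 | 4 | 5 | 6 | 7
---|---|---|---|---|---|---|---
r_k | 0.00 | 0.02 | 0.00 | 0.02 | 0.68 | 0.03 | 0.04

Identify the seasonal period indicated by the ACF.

5

The largest autocorrelation is r_5 = 0.68; the remaining lags stay at or below 0.04.
The dominant spike at lag 5 indicates a seasonal period of 5.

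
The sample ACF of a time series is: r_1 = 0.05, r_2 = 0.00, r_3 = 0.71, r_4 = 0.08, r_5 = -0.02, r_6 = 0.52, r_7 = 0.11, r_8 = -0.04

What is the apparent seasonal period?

3

The largest autocorrelation is r_3 = 0.71, with a weaker echo at lag 6 (0.52); the remaining lags stay at or below 0.11.
The dominant spike at lag 3 indicates a seasonal period of 3.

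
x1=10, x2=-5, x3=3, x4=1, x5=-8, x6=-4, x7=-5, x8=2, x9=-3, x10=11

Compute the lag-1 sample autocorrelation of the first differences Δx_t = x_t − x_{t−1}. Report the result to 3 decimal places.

First differences Δx: -15, 8, -2, -9, 4, -1, 7, -5, 14
Mean of differences = 0.1111
Numerator Σ(Δx_t−Δx̄)(Δx_{t+1}−Δx̄) = -270.2346
Denominator Σ(Δx_t−Δx̄)² = 660.8889
r_1(Δx) = -270.2346 / 660.8889 = -0.409

-0.409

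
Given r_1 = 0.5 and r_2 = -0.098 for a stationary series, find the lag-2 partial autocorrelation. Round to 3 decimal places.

φ_{22} = (r_2 − r_1²) / (1 − r_1²)
r_1² = (0.5)² = 0.25
Numerator = -0.098 − 0.2500 = -0.3480; denominator = 1 − 0.2500 = 0.7500
φ_{22} = -0.3480 / 0.7500 = -0.464

-0.464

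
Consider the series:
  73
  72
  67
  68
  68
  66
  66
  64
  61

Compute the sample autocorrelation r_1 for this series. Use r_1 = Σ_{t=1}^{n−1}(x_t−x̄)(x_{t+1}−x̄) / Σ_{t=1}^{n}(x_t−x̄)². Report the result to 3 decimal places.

0.470

Mean x̄ = (73 + 72 + 67 + 68 + 68 + 66 + 66 + 64 + 61)/9 = 67.2222
Numerator Σ_{t=1}^{8}(x_t−x̄)(x_{t+1}−x̄) = 51.5062
Denominator Σ(x_t−x̄)² = 109.5556
r_1 = 51.5062 / 109.5556 = 0.470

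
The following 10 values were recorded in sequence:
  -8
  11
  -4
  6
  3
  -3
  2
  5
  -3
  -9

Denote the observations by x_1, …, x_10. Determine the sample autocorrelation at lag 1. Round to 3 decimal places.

-0.350

Mean x̄ = (-8 + 11 − 4 + 6 + 3 − 3 + 2 + 5 − 3 − 9)/10 = 0.0000
Numerator Σ_{t=1}^{9}(x_t−x̄)(x_{t+1}−x̄) = -131.0000
Denominator Σ(x_t−x̄)² = 374.0000
r_1 = -131.0000 / 374.0000 = -0.350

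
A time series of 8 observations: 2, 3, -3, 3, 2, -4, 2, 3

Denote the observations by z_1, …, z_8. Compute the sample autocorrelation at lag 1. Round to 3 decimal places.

-0.357

Mean z̄ = (2 + 3 − 3 + 3 + 2 − 4 + 2 + 3)/8 = 1.0000
Deviations from mean: 1.0000, 2.0000, -4.0000, 2.0000, 1.0000, -5.0000, 1.0000, 2.0000
Σ(z_t−z̄)(z_{t+1}−z̄) = (2.0000) + (-8.0000) + (-8.0000) + (2.0000) + (-5.0000) + (-5.0000) + (2.0000) = -20.0000
Denominator Σ(z_t−z̄)² = 56.0000
r_1 = -20.0000 / 56.0000 = -0.357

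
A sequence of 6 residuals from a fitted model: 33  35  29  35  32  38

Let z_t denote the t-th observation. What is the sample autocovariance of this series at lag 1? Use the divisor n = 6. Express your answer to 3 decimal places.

Mean z̄ = (33 + 35 + 29 + 35 + 32 + 38)/6 = 33.6667
Deviations: -0.6667, 1.3333, -4.6667, 1.3333, -1.6667, 4.3333
Σ_{t=1}^{5}(z_t−z̄)(z_{t+1}−z̄) = -22.7778
γ_1 = -22.7778 / 6 = -3.796

-3.796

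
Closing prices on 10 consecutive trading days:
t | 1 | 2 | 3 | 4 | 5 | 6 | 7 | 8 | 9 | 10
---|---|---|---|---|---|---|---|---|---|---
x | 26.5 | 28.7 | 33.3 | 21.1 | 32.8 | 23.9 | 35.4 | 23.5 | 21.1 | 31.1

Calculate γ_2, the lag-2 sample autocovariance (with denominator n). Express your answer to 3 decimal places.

3.029

Mean x̄ = (26.5 + 28.7 + 33.3 + 21.1 + 32.8 + 23.9 + 35.4 + 23.5 + 21.1 + 31.1)/10 = 27.7400
Σ_{t=1}^{8}(x_t−x̄)(x_{t+2}−x̄) = 30.2948
γ_2 = 30.2948 / 10 = 3.029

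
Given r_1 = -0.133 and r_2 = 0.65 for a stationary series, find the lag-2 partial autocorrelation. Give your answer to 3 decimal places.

φ_{22} = (r_2 − r_1²) / (1 − r_1²)
r_1² = (-0.133)² = 0.017689
Numerator = 0.65 − 0.0177 = 0.6323; denominator = 1 − 0.0177 = 0.9823
φ_{22} = 0.6323 / 0.9823 = 0.644

0.644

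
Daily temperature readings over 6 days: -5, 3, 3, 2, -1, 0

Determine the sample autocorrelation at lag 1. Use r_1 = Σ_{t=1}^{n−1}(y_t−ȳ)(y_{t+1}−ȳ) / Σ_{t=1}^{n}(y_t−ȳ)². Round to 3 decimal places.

-0.094

Mean ȳ = (-5 + 3 + 3 + 2 − 1 + 0)/6 = 0.3333
Deviations from mean: -5.3333, 2.6667, 2.6667, 1.6667, -1.3333, -0.3333
Numerator Σ_{t=1}^{5}(y_t−ȳ)(y_{t+1}−ȳ) = -4.4444
Denominator Σ(y_t−ȳ)² = 47.3333
r_1 = -4.4444 / 47.3333 = -0.094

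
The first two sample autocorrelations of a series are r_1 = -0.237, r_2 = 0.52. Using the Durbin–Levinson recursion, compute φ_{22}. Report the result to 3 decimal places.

0.491

φ_{22} = (r_2 − r_1²) / (1 − r_1²)
r_1² = (-0.237)² = 0.056169
Numerator = 0.52 − 0.0562 = 0.4638; denominator = 1 − 0.0562 = 0.9438
φ_{22} = 0.4638 / 0.9438 = 0.491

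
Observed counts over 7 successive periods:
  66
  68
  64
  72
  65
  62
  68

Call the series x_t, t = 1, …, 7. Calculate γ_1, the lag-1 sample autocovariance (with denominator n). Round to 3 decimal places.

Mean x̄ = (66 + 68 + 64 + 72 + 65 + 62 + 68)/7 = 66.4286
Σ_{t=1}^{6}(x_t−x̄)(x_{t+1}−x̄) = -26.6122
γ_1 = -26.6122 / 7 = -3.802

-3.802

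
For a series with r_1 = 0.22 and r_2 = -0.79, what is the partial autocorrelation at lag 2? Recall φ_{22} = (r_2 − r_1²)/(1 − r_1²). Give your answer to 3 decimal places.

φ_{22} = (r_2 − r_1²) / (1 − r_1²)
r_1² = (0.22)² = 0.0484
Numerator = -0.79 − 0.0484 = -0.8384; denominator = 1 − 0.0484 = 0.9516
φ_{22} = -0.8384 / 0.9516 = -0.881

-0.881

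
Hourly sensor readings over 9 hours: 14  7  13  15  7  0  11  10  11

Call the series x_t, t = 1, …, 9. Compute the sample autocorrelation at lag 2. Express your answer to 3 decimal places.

-0.383

Mean x̄ = (14 + 7 + 13 + 15 + 7 + 0 + 11 + 10 + 11)/9 = 9.7778
Σ(x_t−x̄)(x_{t+2}−x̄) = (13.6049) + (-14.5062) + (-8.9506) + (-51.0617) + (-3.3951) + (-2.1728) + (1.4938) = -64.9877
Denominator Σ(x_t−x̄)² = 169.5556
r_2 = -64.9877 / 169.5556 = -0.383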